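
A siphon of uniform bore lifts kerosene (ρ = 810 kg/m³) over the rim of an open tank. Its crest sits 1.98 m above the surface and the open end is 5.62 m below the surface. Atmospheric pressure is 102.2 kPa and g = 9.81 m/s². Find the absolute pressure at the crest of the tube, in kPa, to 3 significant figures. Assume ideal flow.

P_top ≈ 41.8 kPa

The outlet speed comes from Torricelli: v = √(2g·5.62) = 10.5 m/s.
With constant cross-section the crest speed equals v; applying Bernoulli from the surface up to the crest, P_top = P_atm − ½ρv² − ρg·h_top.
P_top = 102200 − ½·810·10.5² − 810·9.81·1.98 = 41800 Pa.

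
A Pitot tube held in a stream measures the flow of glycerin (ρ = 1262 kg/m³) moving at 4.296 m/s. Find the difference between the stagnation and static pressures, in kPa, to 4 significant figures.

ΔP ≈ 11.65 kPa

At the stagnation point the flow is brought to rest, so Bernoulli gives P_stag − P_static = ½ρv².
ΔP = ½·1262·4.296² = 11650 Pa.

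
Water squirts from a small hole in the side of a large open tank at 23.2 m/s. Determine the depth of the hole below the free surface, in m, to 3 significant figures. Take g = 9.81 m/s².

27.4 m

For a small hole in a large open tank, ½v² = gh, giving h = v²/(2g).
h = 23.2²/(2·9.81) = 538/19.62 = 27.4 m.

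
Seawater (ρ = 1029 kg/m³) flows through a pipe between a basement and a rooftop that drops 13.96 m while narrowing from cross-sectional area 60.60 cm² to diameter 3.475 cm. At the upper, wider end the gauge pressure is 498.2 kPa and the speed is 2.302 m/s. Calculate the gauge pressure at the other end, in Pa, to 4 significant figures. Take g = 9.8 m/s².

Mass conservation (A₁v₁ = A₂v₂) gives v₂ = 2.302 × 60.60/9.484 = 14.71 m/s.
Applying Bernoulli between the two ends and solving for P₂: P₂ = P₁ + ½ρ(v₁² − v₂²) − ρgΔh.
P₂ = 498200 + ½·1029·(2.302² − 14.71²) − 1029·9.8·(−13.96) = 498200 + (-108600) − (-140800) = 530400 Pa.

P₂ ≈ 530400 Pa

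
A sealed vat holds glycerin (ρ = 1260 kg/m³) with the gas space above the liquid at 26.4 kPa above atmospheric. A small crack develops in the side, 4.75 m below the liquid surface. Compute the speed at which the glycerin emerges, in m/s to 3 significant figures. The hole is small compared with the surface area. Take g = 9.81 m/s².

v ≈ 11.6 m/s

Take point 1 at the surface (v₁ ≈ 0) and point 2 at the hole (at atmospheric pressure). Bernoulli: P₁ + ρg h = P_atm + ½ρv₂².
With P₁ − P_atm = 26400 Pa, v₂ = √(2gh + 2ΔP/ρ) = √(2·9.81·4.75 + 2·26400/1260) = 11.6 m/s.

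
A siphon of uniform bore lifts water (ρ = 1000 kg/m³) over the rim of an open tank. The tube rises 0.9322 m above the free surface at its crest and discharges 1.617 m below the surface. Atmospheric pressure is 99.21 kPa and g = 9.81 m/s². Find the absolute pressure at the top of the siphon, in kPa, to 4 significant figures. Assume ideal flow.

P_top = 74.20 kPa

The outlet speed comes from Torricelli: v = √(2g·1.617) = 5.633 m/s.
With constant cross-section the crest speed equals v; applying Bernoulli from the surface up to the crest, P_top = P_atm − ½ρv² − ρg·h_top.
P_top = 99210 − ½·1000·5.633² − 1000·9.81·0.9322 = 74200 Pa.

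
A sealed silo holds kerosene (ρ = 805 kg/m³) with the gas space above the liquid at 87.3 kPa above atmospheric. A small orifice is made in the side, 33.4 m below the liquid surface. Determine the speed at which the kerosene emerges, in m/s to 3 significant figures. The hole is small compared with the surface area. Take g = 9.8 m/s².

Take point 1 at the surface (v₁ ≈ 0) and point 2 at the hole (at atmospheric pressure). Bernoulli: P₁ + ρg h = P_atm + ½ρv₂².
With P₁ − P_atm = 87300 Pa, v₂ = √(2gh + 2ΔP/ρ) = √(2·9.8·33.4 + 2·87300/805) = 29.5 m/s.

v ≈ 29.5 m/s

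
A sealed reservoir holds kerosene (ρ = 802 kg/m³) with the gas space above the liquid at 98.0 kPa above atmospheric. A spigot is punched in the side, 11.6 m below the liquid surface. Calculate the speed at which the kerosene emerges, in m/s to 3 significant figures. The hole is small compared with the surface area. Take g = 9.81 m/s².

21.7 m/s

Take point 1 at the surface (v₁ ≈ 0) and point 2 at the hole (at atmospheric pressure). Bernoulli: P₁ + ρg h = P_atm + ½ρv₂².
With P₁ − P_atm = 98000 Pa, v₂ = √(2gh + 2ΔP/ρ) = √(2·9.81·11.6 + 2·98000/802) = 21.7 m/s.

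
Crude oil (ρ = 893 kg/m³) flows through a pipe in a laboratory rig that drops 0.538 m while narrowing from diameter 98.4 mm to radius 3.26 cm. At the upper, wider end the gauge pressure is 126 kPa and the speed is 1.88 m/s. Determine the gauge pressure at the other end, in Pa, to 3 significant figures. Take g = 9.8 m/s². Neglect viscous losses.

By continuity, v₂ = v₁·A₁/A₂ = 1.88·(76.0/33.4) = 4.28 m/s.
Applying Bernoulli between the two ends and solving for P₂: P₂ = P₁ + ½ρ(v₁² − v₂²) − ρgΔh.
P₂ = 126000 + ½·893·(1.88² − 4.28²) − 893·9.8·(−0.538) = 126000 + (-6610) − (-4710) = 124000 Pa.

P₂ = 124000 Pa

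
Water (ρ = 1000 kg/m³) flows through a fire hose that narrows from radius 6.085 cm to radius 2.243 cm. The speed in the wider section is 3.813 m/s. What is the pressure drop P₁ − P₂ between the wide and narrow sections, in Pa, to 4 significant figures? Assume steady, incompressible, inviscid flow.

Continuity gives A₁v₁ = A₂v₂, so v₂ = (116.3 cm²)/(15.81 cm²) × 3.813 m/s = 28.06 m/s.
The pipe is horizontal, so Bernoulli reduces to P₁ + ½ρv₁² = P₂ + ½ρv₂².
P₁ − P₂ = ½·1000·(28.06² − 3.813²) = ½·1000·773.0 = 386500 Pa.

ΔP ≈ 386500 Pa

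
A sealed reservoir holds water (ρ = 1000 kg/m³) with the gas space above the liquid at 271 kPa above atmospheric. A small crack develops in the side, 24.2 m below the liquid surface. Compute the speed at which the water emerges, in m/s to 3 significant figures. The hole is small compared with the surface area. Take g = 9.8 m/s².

v ≈ 31.9 m/s

Take point 1 at the surface (v₁ ≈ 0) and point 2 at the hole (at atmospheric pressure). Bernoulli: P₁ + ρg h = P_atm + ½ρv₂².
With P₁ − P_atm = 271000 Pa, v₂ = √(2gh + 2ΔP/ρ) = √(2·9.8·24.2 + 2·271000/1000) = 31.9 m/s.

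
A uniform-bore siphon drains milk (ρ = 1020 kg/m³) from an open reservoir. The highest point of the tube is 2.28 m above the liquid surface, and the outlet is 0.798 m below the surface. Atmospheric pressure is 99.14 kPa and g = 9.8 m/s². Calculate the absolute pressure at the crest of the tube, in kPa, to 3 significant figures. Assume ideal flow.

From the surface to the outlet (both open to atmosphere, surface at rest): v = √(2g·h_out) = √(2·9.8·0.798) = 3.95 m/s.
With constant cross-section the crest speed equals v; applying Bernoulli from the surface up to the crest, P_top = P_atm − ½ρv² − ρg·h_top.
P_top = 99140 − ½·1020·3.95² − 1020·9.8·2.28 = 68400 Pa.

P_top = 68.4 kPa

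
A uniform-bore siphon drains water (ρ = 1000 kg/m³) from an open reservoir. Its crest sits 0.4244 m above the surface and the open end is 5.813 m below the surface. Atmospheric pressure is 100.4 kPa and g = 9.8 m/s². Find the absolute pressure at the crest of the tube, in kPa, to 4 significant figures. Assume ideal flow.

39.27 kPa

The outlet speed comes from Torricelli: v = √(2g·5.813) = 10.67 m/s.
The bore is uniform, so the speed at the crest is the same v. Bernoulli surface→crest: P_atm = P_top + ½ρv² + ρg·h_top.
P_top = 100400 − ½·1000·10.67² − 1000·9.8·0.4244 = 39270 Pa.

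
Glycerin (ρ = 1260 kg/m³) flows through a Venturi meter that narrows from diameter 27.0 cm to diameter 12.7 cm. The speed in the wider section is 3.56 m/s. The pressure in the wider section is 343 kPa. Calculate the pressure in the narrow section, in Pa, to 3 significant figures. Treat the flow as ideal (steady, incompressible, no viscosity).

188000 Pa

Continuity gives A₁v₁ = A₂v₂, so v₂ = (573 cm²)/(127 cm²) × 3.56 m/s = 16.1 m/s.
With no height change, Bernoulli's equation is P₁ + ½ρv₁² = P₂ + ½ρv₂².
P₂ = P₁ − ½ρ(v₂² − v₁²) = 343000 − ½·1260·(16.1² − 3.56²) = 343000 − 155000 = 188000 Pa.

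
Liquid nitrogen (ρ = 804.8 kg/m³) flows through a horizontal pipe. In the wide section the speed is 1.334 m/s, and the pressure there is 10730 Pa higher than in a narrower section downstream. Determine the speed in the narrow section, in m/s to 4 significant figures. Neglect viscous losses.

5.333 m/s

With h₁ = h₂, rearranging Bernoulli gives v₂ = √(v₁² + 2ΔP/ρ).
v₂ = √(1.334² + 2·10730/804.8) = √(1.780 + 26.67) = 5.333 m/s.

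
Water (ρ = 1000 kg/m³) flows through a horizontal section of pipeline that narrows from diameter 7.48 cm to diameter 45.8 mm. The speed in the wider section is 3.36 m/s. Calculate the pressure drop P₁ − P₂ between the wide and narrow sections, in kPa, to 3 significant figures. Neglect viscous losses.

ΔP ≈ 34.5 kPa

By continuity, v₂ = v₁·A₁/A₂ = 3.36·(43.9/16.5) = 8.96 m/s.
Bernoulli (h₁ = h₂): P₁ − P₂ = ½ρ(v₂² − v₁²).
P₁ − P₂ = ½·1000·(8.96² − 3.36²) = ½·1000·69.0 = 34500 Pa.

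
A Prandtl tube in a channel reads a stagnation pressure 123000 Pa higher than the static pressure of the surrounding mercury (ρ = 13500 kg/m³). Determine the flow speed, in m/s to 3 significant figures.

At the stagnation point the flow is brought to rest, so Bernoulli gives P_stag − P_static = ½ρv².
v = √(2ΔP/ρ) = √(2·123000/13500) = 4.27 m/s.

v ≈ 4.27 m/s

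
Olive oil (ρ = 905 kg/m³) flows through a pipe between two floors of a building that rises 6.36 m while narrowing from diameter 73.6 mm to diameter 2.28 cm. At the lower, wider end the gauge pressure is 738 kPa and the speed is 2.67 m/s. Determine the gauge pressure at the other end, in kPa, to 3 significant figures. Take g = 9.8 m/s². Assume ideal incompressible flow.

The volume flow rate is constant, so v₂ = (A₁/A₂)v₁ = (42.5/4.08)·2.67 = 27.8 m/s.
Applying Bernoulli between the two ends and solving for P₂: P₂ = P₁ + ½ρ(v₁² − v₂²) − ρgΔh.
P₂ = 738000 + ½·905·(2.67² − 27.8²) − 905·9.8·(+6.36) = 738000 + (-347000) − (56400) = 335000 Pa.

P₂ = 335 kPa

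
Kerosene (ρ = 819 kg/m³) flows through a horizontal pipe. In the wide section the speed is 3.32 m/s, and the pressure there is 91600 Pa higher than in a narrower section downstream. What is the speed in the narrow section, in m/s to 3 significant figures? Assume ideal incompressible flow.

Along the level pipe P + ½ρv² is conserved, hence v₂² = v₁² + 2(P₁ − P₂)/ρ.
v₂ = √(3.32² + 2·91600/819) = √(11.0 + 224) = 15.3 m/s.

v₂ = 15.3 m/s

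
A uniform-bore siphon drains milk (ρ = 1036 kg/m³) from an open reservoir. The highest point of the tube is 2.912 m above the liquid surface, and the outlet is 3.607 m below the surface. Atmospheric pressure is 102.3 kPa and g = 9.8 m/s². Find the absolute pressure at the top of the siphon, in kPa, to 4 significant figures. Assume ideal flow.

36.11 kPa

Bernoulli surface→outlet gives ½v² = g·h_out, so v = √(2·9.8·3.607) = 8.408 m/s.
With constant cross-section the crest speed equals v; applying Bernoulli from the surface up to the crest, P_top = P_atm − ½ρv² − ρg·h_top.
P_top = 102300 − ½·1036·8.408² − 1036·9.8·2.912 = 36110 Pa.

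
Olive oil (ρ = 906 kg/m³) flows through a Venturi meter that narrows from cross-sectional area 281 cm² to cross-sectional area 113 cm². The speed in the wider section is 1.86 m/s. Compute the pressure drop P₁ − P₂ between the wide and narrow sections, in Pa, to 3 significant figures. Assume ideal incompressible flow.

8120 Pa

Mass conservation (A₁v₁ = A₂v₂) gives v₂ = 1.86 × 281/113 = 4.63 m/s.
With no height change, Bernoulli's equation is P₁ + ½ρv₁² = P₂ + ½ρv₂².
P₁ − P₂ = ½·906·(4.63² − 1.86²) = ½·906·17.9 = 8120 Pa.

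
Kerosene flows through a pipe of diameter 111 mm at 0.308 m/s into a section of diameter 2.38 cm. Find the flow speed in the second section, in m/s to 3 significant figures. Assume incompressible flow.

Mass conservation (A₁v₁ = A₂v₂) gives v₂ = 0.308 × 96.8/4.45 = 6.70 m/s.

6.70 m/s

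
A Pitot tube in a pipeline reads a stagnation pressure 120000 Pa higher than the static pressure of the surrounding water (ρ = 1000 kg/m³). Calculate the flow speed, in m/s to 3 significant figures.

Bernoulli between the free stream and the stagnation point: ½ρv² = P_stag − P_static.
v = √(2ΔP/ρ) = √(2·120000/1000) = 15.5 m/s.

v = 15.5 m/s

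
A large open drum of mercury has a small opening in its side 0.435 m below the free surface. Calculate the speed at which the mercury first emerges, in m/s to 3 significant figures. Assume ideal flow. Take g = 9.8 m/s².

With the surface at rest and both surface and jet at atmospheric pressure, Bernoulli gives ρg h = ½ρv², so v = √(2gh) = √(2·9.8·0.435) = 2.92 m/s.

v ≈ 2.92 m/s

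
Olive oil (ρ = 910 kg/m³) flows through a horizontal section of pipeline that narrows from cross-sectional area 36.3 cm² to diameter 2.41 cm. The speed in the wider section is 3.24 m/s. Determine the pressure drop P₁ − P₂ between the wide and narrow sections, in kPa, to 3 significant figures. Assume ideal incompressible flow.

Mass conservation (A₁v₁ = A₂v₂) gives v₂ = 3.24 × 36.3/4.56 = 25.8 m/s.
With no height change, Bernoulli's equation is P₁ + ½ρv₁² = P₂ + ½ρv₂².
P₁ − P₂ = ½·910·(25.8² − 3.24²) = ½·910·654 = 298000 Pa.

298 kPa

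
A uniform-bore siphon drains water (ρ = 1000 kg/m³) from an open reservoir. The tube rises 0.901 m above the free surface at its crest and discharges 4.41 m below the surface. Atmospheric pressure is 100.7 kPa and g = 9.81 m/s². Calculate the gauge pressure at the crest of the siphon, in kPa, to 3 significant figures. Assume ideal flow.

P_gauge ≈ -52.1 kPa

The outlet speed comes from Torricelli: v = √(2g·4.41) = 9.30 m/s.
With constant cross-section the crest speed equals v; applying Bernoulli from the surface up to the crest, P_top = P_atm − ½ρv² − ρg·h_top.
P_top = 100700 − ½·1000·9.30² − 1000·9.81·0.901 = 48600 Pa. So P_gauge = P_top − P_atm = -52100 Pa.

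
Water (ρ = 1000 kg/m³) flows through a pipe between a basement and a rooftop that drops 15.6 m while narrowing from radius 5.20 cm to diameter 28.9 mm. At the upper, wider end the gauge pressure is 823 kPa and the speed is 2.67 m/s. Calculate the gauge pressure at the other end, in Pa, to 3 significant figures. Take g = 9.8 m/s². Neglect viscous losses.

P₂ ≈ 382000 Pa

Mass conservation (A₁v₁ = A₂v₂) gives v₂ = 2.67 × 84.9/6.56 = 34.6 m/s.
Applying Bernoulli between the two ends and solving for P₂: P₂ = P₁ + ½ρ(v₁² − v₂²) − ρgΔh.
P₂ = 823000 + ½·1000·(2.67² − 34.6²) − 1000·9.8·(−15.6) = 823000 + (-594000) − (-153000) = 382000 Pa.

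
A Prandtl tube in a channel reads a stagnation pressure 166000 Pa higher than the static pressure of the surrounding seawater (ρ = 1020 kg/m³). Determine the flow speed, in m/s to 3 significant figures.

Bernoulli between the free stream and the stagnation point: ½ρv² = P_stag − P_static.
v = √(2ΔP/ρ) = √(2·166000/1020) = 18.0 m/s.

v ≈ 18.0 m/s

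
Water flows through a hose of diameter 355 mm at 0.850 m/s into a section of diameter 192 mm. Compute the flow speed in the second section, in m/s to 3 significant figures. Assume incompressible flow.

By continuity, v₂ = v₁·A₁/A₂ = 0.850·(990/290) = 2.91 m/s.

v₂ ≈ 2.91 m/s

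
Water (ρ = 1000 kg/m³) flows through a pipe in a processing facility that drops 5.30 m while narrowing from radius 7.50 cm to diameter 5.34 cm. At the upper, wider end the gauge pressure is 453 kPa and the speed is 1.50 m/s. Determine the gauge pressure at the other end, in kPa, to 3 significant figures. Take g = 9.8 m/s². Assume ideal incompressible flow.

P₂ = 436 kPa

Continuity gives A₁v₁ = A₂v₂, so v₂ = (177 cm²)/(22.4 cm²) × 1.50 m/s = 11.8 m/s.
Bernoulli: P₁ + ½ρv₁² + ρg h₁ = P₂ + ½ρv₂² + ρg h₂, so P₂ = P₁ + ½ρ(v₁² − v₂²) − ρg(h₂ − h₁).
P₂ = 453000 + ½·1000·(1.50² − 11.8²) − 1000·9.8·(−5.30) = 453000 + (-68900) − (-51900) = 436000 Pa.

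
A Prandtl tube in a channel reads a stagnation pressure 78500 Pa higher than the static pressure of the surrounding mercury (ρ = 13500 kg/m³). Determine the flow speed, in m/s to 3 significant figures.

v ≈ 3.41 m/s

The dynamic pressure equals the rise in static pressure at the stagnation point: ΔP = ½ρv².
v = √(2ΔP/ρ) = √(2·78500/13500) = 3.41 m/s.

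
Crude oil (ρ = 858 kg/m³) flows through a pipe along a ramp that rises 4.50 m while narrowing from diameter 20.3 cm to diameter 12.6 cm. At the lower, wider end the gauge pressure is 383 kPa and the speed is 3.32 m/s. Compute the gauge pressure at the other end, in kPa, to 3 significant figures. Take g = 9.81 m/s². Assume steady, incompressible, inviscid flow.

P₂ = 318 kPa

The volume flow rate is constant, so v₂ = (A₁/A₂)v₁ = (324/125)·3.32 = 8.62 m/s.
Bernoulli: P₁ + ½ρv₁² + ρg h₁ = P₂ + ½ρv₂² + ρg h₂, so P₂ = P₁ + ½ρ(v₁² − v₂²) − ρg(h₂ − h₁).
P₂ = 383000 + ½·858·(3.32² − 8.62²) − 858·9.81·(+4.50) = 383000 + (-27100) − (37900) = 318000 Pa.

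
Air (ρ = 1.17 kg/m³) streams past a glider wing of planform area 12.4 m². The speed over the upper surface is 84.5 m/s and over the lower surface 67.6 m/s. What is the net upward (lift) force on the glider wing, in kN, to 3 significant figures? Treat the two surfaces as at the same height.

With equal heights on the two surfaces, Bernoulli gives P_lower − P_upper = ½ρ(v_upper² − v_lower²).
ΔP = ½·1.17·(84.5² − 67.6²) = 1500 Pa.
Lift = ΔP · A = 1500 × 12.4 = 18600 N.

F ≈ 18.6 kN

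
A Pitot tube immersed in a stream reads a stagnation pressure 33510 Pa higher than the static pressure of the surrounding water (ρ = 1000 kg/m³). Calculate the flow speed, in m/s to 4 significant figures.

At the stagnation point the flow is brought to rest, so Bernoulli gives P_stag − P_static = ½ρv².
v = √(2ΔP/ρ) = √(2·33510/1000) = 8.187 m/s.

v = 8.187 m/s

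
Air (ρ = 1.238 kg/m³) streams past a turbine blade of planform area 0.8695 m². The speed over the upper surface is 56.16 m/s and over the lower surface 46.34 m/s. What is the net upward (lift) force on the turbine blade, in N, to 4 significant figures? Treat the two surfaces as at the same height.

F = 541.7 N

The faster flow above has the lower pressure; Bernoulli (same height) gives ΔP = ½ρ(v_up² − v_low²).
ΔP = ½·1.238·(56.16² − 46.34²) = 623.1 Pa.
Lift = ΔP · A = 623.1 × 0.8695 = 541.7 N.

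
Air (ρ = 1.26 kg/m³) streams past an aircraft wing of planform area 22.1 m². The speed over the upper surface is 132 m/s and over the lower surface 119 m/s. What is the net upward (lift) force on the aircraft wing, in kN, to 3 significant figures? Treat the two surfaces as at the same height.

F = 45.4 kN

With equal heights on the two surfaces, Bernoulli gives P_lower − P_upper = ½ρ(v_upper² − v_lower²).
ΔP = ½·1.26·(132² − 119²) = 2060 Pa.
Lift = ΔP · A = 2060 × 22.1 = 45400 N.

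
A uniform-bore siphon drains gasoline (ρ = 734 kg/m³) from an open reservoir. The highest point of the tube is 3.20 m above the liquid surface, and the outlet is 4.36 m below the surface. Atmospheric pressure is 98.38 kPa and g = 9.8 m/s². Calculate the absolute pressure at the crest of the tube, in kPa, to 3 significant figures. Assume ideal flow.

The outlet speed comes from Torricelli: v = √(2g·4.36) = 9.24 m/s.
The bore is uniform, so the speed at the crest is the same v. Bernoulli surface→crest: P_atm = P_top + ½ρv² + ρg·h_top.
P_top = 98380 − ½·734·9.24² − 734·9.8·3.20 = 44000 Pa.

44.0 kPa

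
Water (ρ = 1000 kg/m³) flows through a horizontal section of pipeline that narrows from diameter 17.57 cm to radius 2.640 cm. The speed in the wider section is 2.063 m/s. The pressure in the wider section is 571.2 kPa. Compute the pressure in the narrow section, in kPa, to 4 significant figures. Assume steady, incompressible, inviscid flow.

P₂ ≈ 312.4 kPa

The volume flow rate is constant, so v₂ = (A₁/A₂)v₁ = (242.5/21.90)·2.063 = 22.84 m/s.
The pipe is horizontal, so Bernoulli reduces to P₁ + ½ρv₁² = P₂ + ½ρv₂².
P₂ = P₁ − ½ρ(v₂² − v₁²) = 571200 − ½·1000·(22.84² − 2.063²) = 571200 − 258800 = 312400 Pa.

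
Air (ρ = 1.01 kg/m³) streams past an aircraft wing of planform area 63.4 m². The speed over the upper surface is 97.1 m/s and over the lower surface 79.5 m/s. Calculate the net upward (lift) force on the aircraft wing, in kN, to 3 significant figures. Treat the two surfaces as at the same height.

The faster flow above has the lower pressure; Bernoulli (same height) gives ΔP = ½ρ(v_up² − v_low²).
ΔP = ½·1.01·(97.1² − 79.5²) = 1570 Pa.
Lift = ΔP · A = 1570 × 63.4 = 99500 N.

F ≈ 99.5 kN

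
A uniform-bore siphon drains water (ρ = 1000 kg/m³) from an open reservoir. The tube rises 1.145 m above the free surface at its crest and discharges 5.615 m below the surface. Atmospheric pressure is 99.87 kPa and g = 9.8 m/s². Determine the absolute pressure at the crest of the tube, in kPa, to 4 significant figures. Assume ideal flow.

Bernoulli surface→outlet gives ½v² = g·h_out, so v = √(2·9.8·5.615) = 10.49 m/s.
Continuity keeps v the same throughout the tube; from surface to crest, P_atm + 0 = P_top + ½ρv² + ρg·h_top.
P_top = 99870 − ½·1000·10.49² − 1000·9.8·1.145 = 33620 Pa.

33.62 kPa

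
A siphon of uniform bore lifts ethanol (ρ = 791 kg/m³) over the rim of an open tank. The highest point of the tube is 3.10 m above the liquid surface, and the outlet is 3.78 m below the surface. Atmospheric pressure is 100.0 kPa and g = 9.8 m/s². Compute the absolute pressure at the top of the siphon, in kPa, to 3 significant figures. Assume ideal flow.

The outlet speed comes from Torricelli: v = √(2g·3.78) = 8.61 m/s.
Continuity keeps v the same throughout the tube; from surface to crest, P_atm + 0 = P_top + ½ρv² + ρg·h_top.
P_top = 100000 − ½·791·8.61² − 791·9.8·3.10 = 46700 Pa.

P_top ≈ 46.7 kPa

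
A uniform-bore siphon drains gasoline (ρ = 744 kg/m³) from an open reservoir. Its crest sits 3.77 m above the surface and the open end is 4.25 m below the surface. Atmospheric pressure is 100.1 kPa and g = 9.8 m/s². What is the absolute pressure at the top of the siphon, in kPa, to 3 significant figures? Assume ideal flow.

P_top = 41.6 kPa

The outlet speed comes from Torricelli: v = √(2g·4.25) = 9.13 m/s.
Continuity keeps v the same throughout the tube; from surface to crest, P_atm + 0 = P_top + ½ρv² + ρg·h_top.
P_top = 100100 − ½·744·9.13² − 744·9.8·3.77 = 41600 Pa.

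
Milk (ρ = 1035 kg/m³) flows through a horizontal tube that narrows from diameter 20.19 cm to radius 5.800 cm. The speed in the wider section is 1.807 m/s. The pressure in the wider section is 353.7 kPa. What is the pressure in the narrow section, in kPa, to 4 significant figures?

Mass conservation (A₁v₁ = A₂v₂) gives v₂ = 1.807 × 320.2/105.7 = 5.474 m/s.
Bernoulli (h₁ = h₂): P₁ − P₂ = ½ρ(v₂² − v₁²).
P₂ = P₁ − ½ρ(v₂² − v₁²) = 353700 − ½·1035·(5.474² − 1.807²) = 353700 − 13820 = 339900 Pa.

P₂ ≈ 339.9 kPa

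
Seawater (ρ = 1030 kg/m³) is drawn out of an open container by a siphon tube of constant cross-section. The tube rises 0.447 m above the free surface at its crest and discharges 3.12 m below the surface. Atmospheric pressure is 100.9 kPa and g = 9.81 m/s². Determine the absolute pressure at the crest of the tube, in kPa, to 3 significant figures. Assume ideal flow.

Bernoulli surface→outlet gives ½v² = g·h_out, so v = √(2·9.81·3.12) = 7.82 m/s.
With constant cross-section the crest speed equals v; applying Bernoulli from the surface up to the crest, P_top = P_atm − ½ρv² − ρg·h_top.
P_top = 100900 − ½·1030·7.82² − 1030·9.81·0.447 = 64900 Pa.

P_top ≈ 64.9 kPa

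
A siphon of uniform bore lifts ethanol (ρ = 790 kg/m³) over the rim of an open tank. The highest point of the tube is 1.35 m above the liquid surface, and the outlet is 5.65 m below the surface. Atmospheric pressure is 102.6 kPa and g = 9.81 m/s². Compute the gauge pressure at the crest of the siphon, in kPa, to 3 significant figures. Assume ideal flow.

From the surface to the outlet (both open to atmosphere, surface at rest): v = √(2g·h_out) = √(2·9.81·5.65) = 10.5 m/s.
Continuity keeps v the same throughout the tube; from surface to crest, P_atm + 0 = P_top + ½ρv² + ρg·h_top.
P_top = 102600 − ½·790·10.5² − 790·9.81·1.35 = 48400 Pa. So P_gauge = P_top − P_atm = -54200 Pa.

-54.2 kPa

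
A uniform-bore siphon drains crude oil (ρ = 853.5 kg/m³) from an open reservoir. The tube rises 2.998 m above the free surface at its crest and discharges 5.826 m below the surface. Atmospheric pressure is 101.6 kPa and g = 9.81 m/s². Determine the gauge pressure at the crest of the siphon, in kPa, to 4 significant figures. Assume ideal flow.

-73.88 kPa

The outlet speed comes from Torricelli: v = √(2g·5.826) = 10.69 m/s.
Continuity keeps v the same throughout the tube; from surface to crest, P_atm + 0 = P_top + ½ρv² + ρg·h_top.
P_top = 101600 − ½·853.5·10.69² − 853.5·9.81·2.998 = 27720 Pa. So P_gauge = P_top − P_atm = -73880 Pa.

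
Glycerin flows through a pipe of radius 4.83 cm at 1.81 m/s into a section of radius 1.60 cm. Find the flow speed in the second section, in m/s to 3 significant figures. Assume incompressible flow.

By continuity, v₂ = v₁·A₁/A₂ = 1.81·(73.3/8.04) = 16.5 m/s.

v₂ ≈ 16.5 m/s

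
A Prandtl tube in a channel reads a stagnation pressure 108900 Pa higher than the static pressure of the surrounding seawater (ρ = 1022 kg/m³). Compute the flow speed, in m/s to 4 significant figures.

14.60 m/s

Bernoulli between the free stream and the stagnation point: ½ρv² = P_stag − P_static.
v = √(2ΔP/ρ) = √(2·108900/1022) = 14.60 m/s.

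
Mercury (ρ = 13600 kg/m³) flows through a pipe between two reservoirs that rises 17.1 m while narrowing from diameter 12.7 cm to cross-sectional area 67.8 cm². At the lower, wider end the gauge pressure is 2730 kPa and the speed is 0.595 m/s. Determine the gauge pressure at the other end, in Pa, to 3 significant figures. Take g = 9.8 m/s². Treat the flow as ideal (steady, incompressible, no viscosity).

P₂ = 445000 Pa

Mass conservation (A₁v₁ = A₂v₂) gives v₂ = 0.595 × 127/67.8 = 1.11 m/s.
Bernoulli: P₁ + ½ρv₁² + ρg h₁ = P₂ + ½ρv₂² + ρg h₂, so P₂ = P₁ + ½ρ(v₁² − v₂²) − ρg(h₂ − h₁).
P₂ = 2730000 + ½·13600·(0.595² − 1.11²) − 13600·9.8·(+17.1) = 2730000 + (-6000) − (2280000) = 445000 Pa.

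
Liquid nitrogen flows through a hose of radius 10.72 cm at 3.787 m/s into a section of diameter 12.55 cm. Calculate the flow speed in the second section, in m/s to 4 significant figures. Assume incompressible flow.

Mass conservation (A₁v₁ = A₂v₂) gives v₂ = 3.787 × 361.0/123.7 = 11.05 m/s.

v₂ ≈ 11.05 m/s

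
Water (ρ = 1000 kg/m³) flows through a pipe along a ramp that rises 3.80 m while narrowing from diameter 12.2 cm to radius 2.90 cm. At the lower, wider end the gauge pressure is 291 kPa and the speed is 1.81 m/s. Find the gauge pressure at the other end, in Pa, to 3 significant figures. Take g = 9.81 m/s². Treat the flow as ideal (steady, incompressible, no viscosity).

223000 Pa

The volume flow rate is constant, so v₂ = (A₁/A₂)v₁ = (117/26.4)·1.81 = 8.01 m/s.
Energy conservation along the streamline gives P₂ = P₁ − ½ρ(v₂² − v₁²) − ρg(h₂ − h₁).
P₂ = 291000 + ½·1000·(1.81² − 8.01²) − 1000·9.81·(+3.80) = 291000 + (-30400) − (37300) = 223000 Pa.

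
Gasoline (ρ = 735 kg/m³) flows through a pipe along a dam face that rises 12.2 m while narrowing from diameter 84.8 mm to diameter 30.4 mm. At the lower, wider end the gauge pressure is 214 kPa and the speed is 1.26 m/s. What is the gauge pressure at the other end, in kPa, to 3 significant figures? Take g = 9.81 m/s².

P₂ ≈ 91.3 kPa

By continuity, v₂ = v₁·A₁/A₂ = 1.26·(56.5/7.26) = 9.80 m/s.
Energy conservation along the streamline gives P₂ = P₁ − ½ρ(v₂² − v₁²) − ρg(h₂ − h₁).
P₂ = 214000 + ½·735·(1.26² − 9.80²) − 735·9.81·(+12.2) = 214000 + (-34700) − (88000) = 91300 Pa.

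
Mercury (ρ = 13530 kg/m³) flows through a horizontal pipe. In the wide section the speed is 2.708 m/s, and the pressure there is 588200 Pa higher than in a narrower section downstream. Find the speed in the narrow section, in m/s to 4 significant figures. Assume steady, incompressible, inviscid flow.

v₂ ≈ 9.710 m/s

Horizontal Bernoulli: P₁ + ½ρv₁² = P₂ + ½ρv₂², so v₂² = v₁² + 2(P₁ − P₂)/ρ.
v₂ = √(2.708² + 2·588200/13530) = √(7.333 + 86.95) = 9.710 m/s.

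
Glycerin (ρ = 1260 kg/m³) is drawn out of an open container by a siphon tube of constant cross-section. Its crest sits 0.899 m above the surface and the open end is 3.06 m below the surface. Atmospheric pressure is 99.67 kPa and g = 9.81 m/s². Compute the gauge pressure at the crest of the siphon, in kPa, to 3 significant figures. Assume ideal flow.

-48.9 kPa

Bernoulli surface→outlet gives ½v² = g·h_out, so v = √(2·9.81·3.06) = 7.75 m/s.
Continuity keeps v the same throughout the tube; from surface to crest, P_atm + 0 = P_top + ½ρv² + ρg·h_top.
P_top = 99670 − ½·1260·7.75² − 1260·9.81·0.899 = 50700 Pa. So P_gauge = P_top − P_atm = -48900 Pa.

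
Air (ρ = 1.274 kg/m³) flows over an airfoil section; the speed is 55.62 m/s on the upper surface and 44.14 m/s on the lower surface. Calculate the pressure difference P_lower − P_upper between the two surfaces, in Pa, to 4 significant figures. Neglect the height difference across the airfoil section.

The pressure is lower where the speed is higher: ΔP = ½ρ(v_up² − v_low²).
ΔP = ½·1.274·(55.62² − 44.14²) = 729.5 Pa.

729.5 Pa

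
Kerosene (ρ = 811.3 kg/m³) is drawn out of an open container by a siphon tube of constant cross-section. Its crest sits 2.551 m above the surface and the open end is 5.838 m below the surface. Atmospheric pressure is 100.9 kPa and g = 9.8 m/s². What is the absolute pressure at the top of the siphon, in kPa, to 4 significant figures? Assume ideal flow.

P_top = 34.20 kPa

The outlet speed comes from Torricelli: v = √(2g·5.838) = 10.70 m/s.
The bore is uniform, so the speed at the crest is the same v. Bernoulli surface→crest: P_atm = P_top + ½ρv² + ρg·h_top.
P_top = 100900 − ½·811.3·10.70² − 811.3·9.8·2.551 = 34200 Pa.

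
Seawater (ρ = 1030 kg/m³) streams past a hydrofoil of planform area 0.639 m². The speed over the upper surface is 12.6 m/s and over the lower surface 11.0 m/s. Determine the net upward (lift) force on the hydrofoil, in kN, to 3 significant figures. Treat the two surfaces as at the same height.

With equal heights on the two surfaces, Bernoulli gives P_lower − P_upper = ½ρ(v_upper² − v_lower²).
ΔP = ½·1030·(12.6² − 11.0²) = 19400 Pa.
Lift = ΔP · A = 19400 × 0.639 = 12400 N.

F ≈ 12.4 kN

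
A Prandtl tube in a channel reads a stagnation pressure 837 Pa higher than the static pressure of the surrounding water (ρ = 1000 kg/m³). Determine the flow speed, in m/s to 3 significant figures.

v = 1.29 m/s

The dynamic pressure equals the rise in static pressure at the stagnation point: ΔP = ½ρv².
v = √(2ΔP/ρ) = √(2·837/1000) = 1.29 m/s.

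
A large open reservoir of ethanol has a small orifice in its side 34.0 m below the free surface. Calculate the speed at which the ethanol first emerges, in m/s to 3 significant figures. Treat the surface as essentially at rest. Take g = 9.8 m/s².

Torricelli's result v = √(2gh) gives v = √(2·9.8·34.0) = 25.8 m/s.

v ≈ 25.8 m/s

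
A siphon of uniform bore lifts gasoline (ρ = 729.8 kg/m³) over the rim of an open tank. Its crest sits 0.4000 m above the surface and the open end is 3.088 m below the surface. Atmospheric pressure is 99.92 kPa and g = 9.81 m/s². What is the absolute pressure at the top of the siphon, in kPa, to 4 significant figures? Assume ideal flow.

The outlet speed comes from Torricelli: v = √(2g·3.088) = 7.784 m/s.
The bore is uniform, so the speed at the crest is the same v. Bernoulli surface→crest: P_atm = P_top + ½ρv² + ρg·h_top.
P_top = 99920 − ½·729.8·7.784² − 729.8·9.81·0.4000 = 74950 Pa.

P_top ≈ 74.95 kPa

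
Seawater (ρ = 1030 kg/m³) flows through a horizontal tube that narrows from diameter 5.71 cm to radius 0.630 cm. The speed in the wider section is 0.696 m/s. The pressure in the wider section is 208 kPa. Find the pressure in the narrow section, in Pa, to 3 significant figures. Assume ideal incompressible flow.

103000 Pa

Mass conservation (A₁v₁ = A₂v₂) gives v₂ = 0.696 × 25.6/1.25 = 14.3 m/s.
The pipe is horizontal, so Bernoulli reduces to P₁ + ½ρv₁² = P₂ + ½ρv₂².
P₂ = P₁ − ½ρ(v₂² − v₁²) = 208000 − ½·1030·(14.3² − 0.696²) = 208000 − 105000 = 103000 Pa.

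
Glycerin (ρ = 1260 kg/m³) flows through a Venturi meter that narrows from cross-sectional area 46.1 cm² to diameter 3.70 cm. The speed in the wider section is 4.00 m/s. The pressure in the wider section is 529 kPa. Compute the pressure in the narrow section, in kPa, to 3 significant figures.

By continuity, v₂ = v₁·A₁/A₂ = 4.00·(46.1/10.8) = 17.2 m/s.
Along the horizontal streamline, P + ½ρv² is constant.
P₂ = P₁ − ½ρ(v₂² − v₁²) = 529000 − ½·1260·(17.2² − 4.00²) = 529000 − 175000 = 354000 Pa.

354 kPa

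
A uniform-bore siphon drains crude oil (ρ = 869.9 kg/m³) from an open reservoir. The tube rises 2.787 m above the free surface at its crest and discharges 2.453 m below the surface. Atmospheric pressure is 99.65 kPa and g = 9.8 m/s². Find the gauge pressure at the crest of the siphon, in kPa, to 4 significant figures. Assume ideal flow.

From the surface to the outlet (both open to atmosphere, surface at rest): v = √(2g·h_out) = √(2·9.8·2.453) = 6.934 m/s.
The bore is uniform, so the speed at the crest is the same v. Bernoulli surface→crest: P_atm = P_top + ½ρv² + ρg·h_top.
P_top = 99650 − ½·869.9·6.934² − 869.9·9.8·2.787 = 54980 Pa. So P_gauge = P_top − P_atm = -44670 Pa.

P_gauge ≈ -44.67 kPa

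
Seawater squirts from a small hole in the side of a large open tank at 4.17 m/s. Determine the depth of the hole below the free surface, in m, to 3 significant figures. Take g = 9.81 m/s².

h ≈ 0.886 m

Torricelli: v = √(2gh), so h = v²/(2g).
h = 4.17²/(2·9.81) = 17.4/19.62 = 0.886 m.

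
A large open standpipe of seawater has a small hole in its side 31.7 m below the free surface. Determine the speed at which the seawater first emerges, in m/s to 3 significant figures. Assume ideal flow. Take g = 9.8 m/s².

v ≈ 24.9 m/s

With the surface at rest and both surface and jet at atmospheric pressure, Bernoulli gives ρg h = ½ρv², so v = √(2gh) = √(2·9.8·31.7) = 24.9 m/s.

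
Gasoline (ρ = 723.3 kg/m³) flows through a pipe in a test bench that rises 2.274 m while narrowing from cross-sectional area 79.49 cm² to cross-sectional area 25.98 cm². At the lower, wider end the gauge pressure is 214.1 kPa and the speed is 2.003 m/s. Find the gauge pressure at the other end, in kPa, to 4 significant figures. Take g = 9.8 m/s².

The volume flow rate is constant, so v₂ = (A₁/A₂)v₁ = (79.49/25.98)·2.003 = 6.129 m/s.
Bernoulli: P₁ + ½ρv₁² + ρg h₁ = P₂ + ½ρv₂² + ρg h₂, so P₂ = P₁ + ½ρ(v₁² − v₂²) − ρg(h₂ − h₁).
P₂ = 214100 + ½·723.3·(2.003² − 6.129²) − 723.3·9.8·(+2.274) = 214100 + (-12130) − (16120) = 185800 Pa.

P₂ ≈ 185.8 kPa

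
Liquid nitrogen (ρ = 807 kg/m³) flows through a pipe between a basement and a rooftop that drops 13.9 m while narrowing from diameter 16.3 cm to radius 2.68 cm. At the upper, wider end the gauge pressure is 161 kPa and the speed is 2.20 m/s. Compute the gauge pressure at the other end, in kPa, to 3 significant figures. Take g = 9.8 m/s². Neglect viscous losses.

Mass conservation (A₁v₁ = A₂v₂) gives v₂ = 2.20 × 209/22.6 = 20.3 m/s.
Bernoulli: P₁ + ½ρv₁² + ρg h₁ = P₂ + ½ρv₂² + ρg h₂, so P₂ = P₁ + ½ρ(v₁² − v₂²) − ρg(h₂ − h₁).
P₂ = 161000 + ½·807·(2.20² − 20.3²) − 807·9.8·(−13.9) = 161000 + (-165000) − (-110000) = 106000 Pa.

106 kPa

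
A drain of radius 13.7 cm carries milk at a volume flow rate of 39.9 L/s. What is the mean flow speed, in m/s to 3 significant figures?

0.677 m/s

Q = 39.9 L/s = 0.0399 m³/s.
v = Q/A = 0.0399 / 0.0590 = 0.677 m/s.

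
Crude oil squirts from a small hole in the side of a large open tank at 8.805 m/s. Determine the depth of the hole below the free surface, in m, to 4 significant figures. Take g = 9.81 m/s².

h = 3.951 m

Inverting v = √(2gh) gives h = v² / 2g.
h = 8.805²/(2·9.81) = 77.53/19.62 = 3.951 m.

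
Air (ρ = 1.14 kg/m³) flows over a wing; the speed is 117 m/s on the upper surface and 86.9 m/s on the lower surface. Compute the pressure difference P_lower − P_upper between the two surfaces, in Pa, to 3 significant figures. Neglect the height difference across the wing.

3500 Pa

The pressure is lower where the speed is higher: ΔP = ½ρ(v_up² − v_low²).
ΔP = ½·1.14·(117² − 86.9²) = 3500 Pa.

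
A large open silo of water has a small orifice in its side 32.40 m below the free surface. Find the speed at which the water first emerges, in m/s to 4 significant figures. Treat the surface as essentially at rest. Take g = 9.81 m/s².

25.21 m/s

Bernoulli from surface to hole (P equal, v_surface ≈ 0): v = √(2gh) = √(2×9.81×32.40) = 25.21 m/s.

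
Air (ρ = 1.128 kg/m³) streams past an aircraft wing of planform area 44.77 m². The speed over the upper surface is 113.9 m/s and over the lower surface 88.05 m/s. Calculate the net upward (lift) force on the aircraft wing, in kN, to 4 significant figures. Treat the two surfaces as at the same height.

The faster flow above has the lower pressure; Bernoulli (same height) gives ΔP = ½ρ(v_up² − v_low²).
ΔP = ½·1.128·(113.9² − 88.05²) = 2944 Pa.
Lift = ΔP · A = 2944 × 44.77 = 131800 N.

F ≈ 131.8 kN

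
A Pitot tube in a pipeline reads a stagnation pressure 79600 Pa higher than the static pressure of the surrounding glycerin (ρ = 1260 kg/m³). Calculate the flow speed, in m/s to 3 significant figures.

11.2 m/s

Bernoulli between the free stream and the stagnation point: ½ρv² = P_stag − P_static.
v = √(2ΔP/ρ) = √(2·79600/1260) = 11.2 m/s.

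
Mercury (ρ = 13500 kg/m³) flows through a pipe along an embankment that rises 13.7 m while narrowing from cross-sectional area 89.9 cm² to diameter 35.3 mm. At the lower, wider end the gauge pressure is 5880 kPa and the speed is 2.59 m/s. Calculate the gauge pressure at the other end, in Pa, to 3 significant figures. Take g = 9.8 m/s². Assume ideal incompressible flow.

Continuity gives A₁v₁ = A₂v₂, so v₂ = (89.9 cm²)/(9.79 cm²) × 2.59 m/s = 23.8 m/s.
Bernoulli: P₁ + ½ρv₁² + ρg h₁ = P₂ + ½ρv₂² + ρg h₂, so P₂ = P₁ + ½ρ(v₁² − v₂²) − ρg(h₂ − h₁).
P₂ = 5880000 + ½·13500·(2.59² − 23.8²) − 13500·9.8·(+13.7) = 5880000 + (-3780000) − (1810000) = 292000 Pa.

P₂ ≈ 292000 Pa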